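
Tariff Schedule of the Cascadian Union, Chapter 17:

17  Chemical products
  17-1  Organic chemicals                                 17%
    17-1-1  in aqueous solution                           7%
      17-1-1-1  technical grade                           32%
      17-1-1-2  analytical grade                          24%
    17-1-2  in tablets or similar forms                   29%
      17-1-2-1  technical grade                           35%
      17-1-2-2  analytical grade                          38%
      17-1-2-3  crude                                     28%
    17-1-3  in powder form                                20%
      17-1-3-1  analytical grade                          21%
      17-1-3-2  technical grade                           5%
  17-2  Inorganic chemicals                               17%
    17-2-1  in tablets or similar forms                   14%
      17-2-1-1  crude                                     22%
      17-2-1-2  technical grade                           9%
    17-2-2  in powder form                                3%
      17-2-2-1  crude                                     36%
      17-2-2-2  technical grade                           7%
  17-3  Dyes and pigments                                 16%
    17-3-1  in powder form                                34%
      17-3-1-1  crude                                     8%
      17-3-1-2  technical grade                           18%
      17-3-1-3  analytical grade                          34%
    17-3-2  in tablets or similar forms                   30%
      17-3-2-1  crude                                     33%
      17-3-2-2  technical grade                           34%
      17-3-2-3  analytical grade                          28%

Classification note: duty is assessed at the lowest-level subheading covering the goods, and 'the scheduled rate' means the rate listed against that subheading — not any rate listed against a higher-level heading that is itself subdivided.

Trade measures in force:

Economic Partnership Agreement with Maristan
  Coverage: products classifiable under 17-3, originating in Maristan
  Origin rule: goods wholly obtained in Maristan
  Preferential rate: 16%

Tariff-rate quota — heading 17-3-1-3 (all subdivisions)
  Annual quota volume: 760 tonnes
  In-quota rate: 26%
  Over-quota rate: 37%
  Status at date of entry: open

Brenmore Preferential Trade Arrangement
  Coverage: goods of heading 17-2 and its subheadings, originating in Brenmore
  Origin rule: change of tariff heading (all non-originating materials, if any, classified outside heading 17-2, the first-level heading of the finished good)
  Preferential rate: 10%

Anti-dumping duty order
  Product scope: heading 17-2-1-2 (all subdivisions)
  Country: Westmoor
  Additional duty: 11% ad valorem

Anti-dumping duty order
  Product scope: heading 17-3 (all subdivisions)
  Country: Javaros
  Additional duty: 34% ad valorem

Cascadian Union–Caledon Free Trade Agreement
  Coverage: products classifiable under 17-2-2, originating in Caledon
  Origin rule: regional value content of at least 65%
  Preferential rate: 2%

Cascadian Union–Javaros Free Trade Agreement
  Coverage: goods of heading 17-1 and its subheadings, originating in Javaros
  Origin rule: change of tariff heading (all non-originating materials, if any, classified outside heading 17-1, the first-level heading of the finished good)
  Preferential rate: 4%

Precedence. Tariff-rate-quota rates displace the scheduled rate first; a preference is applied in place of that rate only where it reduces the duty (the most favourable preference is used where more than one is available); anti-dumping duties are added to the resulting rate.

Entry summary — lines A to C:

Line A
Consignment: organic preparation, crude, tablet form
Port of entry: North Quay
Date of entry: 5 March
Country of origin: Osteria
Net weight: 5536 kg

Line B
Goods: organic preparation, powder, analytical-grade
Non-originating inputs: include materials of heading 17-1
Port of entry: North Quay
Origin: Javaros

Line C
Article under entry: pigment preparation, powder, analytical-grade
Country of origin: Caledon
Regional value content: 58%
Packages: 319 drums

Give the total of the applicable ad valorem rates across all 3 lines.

Line A: organic → 17-1; tablet form → 17-1-2; crude → 17-1-2-3. Scheduled 28%. No special measure applies. → 28%.
Line B: organic → 17-1; powder → 17-1-3; analytical-grade → 17-1-3-1. Scheduled 21%. Javaros agreement on 17-1: CTH not met. → 21%.
Line C: pigment → 17-3; powder → 17-3-1; analytical-grade → 17-3-1-3. Scheduled 34%. quota on 17-3-1-3 open → in-quota 26%; Caledon agreement on 17-2-2: 17-3-1-3 not covered. → 26%.
Sum: 28% + 21% + 26% = 75%.

75%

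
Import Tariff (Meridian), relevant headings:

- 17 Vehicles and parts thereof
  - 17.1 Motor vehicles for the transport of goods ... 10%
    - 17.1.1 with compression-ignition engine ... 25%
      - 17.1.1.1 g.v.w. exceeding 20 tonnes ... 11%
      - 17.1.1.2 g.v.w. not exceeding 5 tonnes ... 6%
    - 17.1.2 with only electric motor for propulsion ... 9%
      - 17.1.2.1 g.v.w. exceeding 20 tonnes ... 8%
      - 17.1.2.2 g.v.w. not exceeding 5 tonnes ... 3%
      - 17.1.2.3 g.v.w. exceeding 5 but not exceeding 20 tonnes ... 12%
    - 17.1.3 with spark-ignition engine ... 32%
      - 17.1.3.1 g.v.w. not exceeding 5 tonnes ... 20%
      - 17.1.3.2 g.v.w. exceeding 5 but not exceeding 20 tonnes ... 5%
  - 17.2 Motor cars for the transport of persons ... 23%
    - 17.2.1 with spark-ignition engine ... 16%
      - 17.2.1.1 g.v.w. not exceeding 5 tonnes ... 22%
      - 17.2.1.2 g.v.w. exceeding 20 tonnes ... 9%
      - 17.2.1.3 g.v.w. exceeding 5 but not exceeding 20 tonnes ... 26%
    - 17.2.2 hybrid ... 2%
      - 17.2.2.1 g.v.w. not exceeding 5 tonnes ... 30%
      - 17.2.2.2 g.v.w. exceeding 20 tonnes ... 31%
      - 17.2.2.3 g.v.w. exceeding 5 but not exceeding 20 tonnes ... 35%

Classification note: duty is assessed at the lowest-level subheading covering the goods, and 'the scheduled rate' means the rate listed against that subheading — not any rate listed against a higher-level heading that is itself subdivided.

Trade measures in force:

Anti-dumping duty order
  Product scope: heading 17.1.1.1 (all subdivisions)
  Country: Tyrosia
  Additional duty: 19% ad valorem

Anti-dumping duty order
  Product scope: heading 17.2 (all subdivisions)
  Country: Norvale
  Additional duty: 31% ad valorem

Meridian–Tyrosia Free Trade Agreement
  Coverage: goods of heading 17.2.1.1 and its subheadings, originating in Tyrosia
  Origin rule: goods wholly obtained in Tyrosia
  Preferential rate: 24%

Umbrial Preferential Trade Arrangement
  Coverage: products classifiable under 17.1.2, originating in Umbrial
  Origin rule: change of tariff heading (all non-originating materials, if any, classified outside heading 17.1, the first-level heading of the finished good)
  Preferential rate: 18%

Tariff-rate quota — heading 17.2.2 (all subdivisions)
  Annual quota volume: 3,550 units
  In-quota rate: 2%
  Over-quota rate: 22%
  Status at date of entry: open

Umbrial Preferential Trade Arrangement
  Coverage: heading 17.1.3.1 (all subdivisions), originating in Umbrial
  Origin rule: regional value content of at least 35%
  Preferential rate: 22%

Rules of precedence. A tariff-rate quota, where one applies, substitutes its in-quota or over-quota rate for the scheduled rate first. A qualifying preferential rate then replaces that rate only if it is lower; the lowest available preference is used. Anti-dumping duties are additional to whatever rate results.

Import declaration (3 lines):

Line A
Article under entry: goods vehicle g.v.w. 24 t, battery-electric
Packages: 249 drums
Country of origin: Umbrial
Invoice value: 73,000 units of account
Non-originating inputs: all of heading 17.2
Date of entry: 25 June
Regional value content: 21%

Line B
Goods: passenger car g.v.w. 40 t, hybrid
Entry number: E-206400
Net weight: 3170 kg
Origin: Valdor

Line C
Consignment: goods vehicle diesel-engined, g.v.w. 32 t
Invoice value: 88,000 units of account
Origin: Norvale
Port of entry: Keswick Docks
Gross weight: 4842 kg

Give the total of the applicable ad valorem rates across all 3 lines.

Line A: goods vehicle → 17.1; battery-electric → 17.1.2; g.v.w. 24 t → 17.1.2.1. Scheduled 8%. Umbrial agreement on 17.1.2: CTH met → 18% available; Umbrial agreement on 17.1.3.1: 17.1.2.1 not covered; preference 18% not lower than 8% → no reduction. → 8%.
Line B: passenger car → 17.2; hybrid → 17.2.2; g.v.w. 40 t → 17.2.2.2. Scheduled 31%. quota on 17.2.2 open → in-quota 2%. → 2%.
Line C: goods vehicle → 17.1; diesel-engined → 17.1.1; g.v.w. 32 t → 17.1.1.1. Scheduled 11%. No special measure applies. → 11%.
Sum: 8% + 2% + 11% = 21%.

21%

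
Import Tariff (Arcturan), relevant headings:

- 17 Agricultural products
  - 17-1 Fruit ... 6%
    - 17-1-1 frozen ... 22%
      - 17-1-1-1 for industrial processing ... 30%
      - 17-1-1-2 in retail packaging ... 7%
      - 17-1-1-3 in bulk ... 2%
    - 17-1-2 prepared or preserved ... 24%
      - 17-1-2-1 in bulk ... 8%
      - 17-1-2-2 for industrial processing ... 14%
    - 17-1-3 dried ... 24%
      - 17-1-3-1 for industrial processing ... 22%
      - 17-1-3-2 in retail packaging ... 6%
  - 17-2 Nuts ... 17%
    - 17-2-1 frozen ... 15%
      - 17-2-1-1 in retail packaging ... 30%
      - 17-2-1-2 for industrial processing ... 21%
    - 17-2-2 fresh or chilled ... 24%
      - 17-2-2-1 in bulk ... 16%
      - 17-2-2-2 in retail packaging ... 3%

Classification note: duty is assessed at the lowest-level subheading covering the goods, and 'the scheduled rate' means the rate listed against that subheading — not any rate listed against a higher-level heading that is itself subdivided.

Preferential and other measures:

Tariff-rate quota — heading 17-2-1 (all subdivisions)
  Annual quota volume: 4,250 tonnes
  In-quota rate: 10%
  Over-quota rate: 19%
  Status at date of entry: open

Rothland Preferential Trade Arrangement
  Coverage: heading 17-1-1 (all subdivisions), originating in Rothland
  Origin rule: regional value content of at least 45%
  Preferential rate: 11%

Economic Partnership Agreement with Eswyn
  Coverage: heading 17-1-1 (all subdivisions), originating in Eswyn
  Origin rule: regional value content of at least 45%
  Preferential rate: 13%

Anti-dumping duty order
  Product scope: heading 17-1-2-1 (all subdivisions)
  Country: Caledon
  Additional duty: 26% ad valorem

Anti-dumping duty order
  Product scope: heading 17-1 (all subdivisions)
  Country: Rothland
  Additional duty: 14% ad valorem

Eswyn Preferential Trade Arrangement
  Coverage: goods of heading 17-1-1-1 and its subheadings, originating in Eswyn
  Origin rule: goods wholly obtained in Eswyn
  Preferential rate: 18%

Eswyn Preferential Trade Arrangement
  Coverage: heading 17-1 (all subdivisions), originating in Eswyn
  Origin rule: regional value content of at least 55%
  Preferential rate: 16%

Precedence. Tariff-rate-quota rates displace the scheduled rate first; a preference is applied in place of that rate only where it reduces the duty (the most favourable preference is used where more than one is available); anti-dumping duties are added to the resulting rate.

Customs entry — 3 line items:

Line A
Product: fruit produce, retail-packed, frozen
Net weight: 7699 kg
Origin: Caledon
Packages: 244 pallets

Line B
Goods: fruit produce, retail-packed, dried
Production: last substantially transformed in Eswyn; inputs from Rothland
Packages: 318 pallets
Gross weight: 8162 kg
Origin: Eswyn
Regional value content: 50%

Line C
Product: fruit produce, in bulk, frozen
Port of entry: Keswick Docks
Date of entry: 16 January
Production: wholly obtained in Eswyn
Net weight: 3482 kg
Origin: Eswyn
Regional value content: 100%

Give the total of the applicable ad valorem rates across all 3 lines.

15%

Line A: fruit → 17-1; frozen → 17-1-1; retail-packed → 17-1-1-2. Scheduled 7%. No special measure applies. → 7%.
Line B: fruit → 17-1; dried → 17-1-3; retail-packed → 17-1-3-2. Scheduled 6%. Eswyn agreement on 17-1-1: 17-1-3-2 not covered; Eswyn agreement on 17-1-1-1: 17-1-3-2 not covered; Eswyn agreement on 17-1: RVC < 55%. → 6%.
Line C: fruit → 17-1; frozen → 17-1-1; in bulk → 17-1-1-3. Scheduled 2%. Eswyn agreement on 17-1-1: RVC ≥ 45% → 13% available; Eswyn agreement on 17-1-1-1: 17-1-1-3 not covered; Eswyn agreement on 17-1: RVC ≥ 55% → 16% available; preference 13% not lower than 2% → no reduction. → 2%.
Sum: 7% + 6% + 2% = 15%.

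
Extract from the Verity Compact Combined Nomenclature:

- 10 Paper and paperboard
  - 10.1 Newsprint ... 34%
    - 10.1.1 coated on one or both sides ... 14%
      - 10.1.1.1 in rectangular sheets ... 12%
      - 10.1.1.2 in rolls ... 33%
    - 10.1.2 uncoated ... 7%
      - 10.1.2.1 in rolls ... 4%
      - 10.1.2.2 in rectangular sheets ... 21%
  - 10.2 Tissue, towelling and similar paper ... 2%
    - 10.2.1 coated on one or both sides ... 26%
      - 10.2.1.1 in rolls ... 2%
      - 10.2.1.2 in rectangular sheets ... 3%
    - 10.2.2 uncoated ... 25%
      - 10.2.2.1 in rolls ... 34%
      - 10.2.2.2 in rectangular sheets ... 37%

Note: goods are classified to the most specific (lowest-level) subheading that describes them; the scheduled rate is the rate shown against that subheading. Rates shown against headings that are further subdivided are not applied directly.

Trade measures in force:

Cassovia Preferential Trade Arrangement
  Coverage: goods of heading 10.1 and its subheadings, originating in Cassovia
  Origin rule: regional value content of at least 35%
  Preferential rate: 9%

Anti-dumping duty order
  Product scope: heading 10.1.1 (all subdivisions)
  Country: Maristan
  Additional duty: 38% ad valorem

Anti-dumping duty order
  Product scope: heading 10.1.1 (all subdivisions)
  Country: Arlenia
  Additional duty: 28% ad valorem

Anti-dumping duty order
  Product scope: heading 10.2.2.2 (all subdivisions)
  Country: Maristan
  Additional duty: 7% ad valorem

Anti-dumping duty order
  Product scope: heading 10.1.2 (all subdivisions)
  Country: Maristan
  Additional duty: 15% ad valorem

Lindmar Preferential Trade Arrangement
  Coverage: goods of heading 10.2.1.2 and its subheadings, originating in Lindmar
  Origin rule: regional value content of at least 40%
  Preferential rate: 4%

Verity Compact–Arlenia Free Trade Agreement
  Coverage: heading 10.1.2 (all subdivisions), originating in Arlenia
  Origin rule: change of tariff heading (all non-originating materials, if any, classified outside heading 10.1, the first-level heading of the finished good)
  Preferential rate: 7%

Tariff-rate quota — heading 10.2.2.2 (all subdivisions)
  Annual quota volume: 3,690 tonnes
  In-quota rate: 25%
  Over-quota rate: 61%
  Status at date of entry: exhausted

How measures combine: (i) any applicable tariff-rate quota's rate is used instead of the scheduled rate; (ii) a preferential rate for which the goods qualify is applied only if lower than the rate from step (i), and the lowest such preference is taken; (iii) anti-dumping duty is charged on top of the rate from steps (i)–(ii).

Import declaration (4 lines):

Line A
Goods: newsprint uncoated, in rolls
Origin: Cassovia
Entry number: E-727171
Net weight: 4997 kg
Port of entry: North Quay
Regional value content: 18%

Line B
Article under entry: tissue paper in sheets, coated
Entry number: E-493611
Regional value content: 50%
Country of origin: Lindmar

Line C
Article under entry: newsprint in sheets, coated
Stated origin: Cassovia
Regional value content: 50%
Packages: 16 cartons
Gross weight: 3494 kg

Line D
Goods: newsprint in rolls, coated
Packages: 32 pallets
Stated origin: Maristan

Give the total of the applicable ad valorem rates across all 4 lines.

Line A: newsprint → 10.1; uncoated → 10.1.2; in rolls → 10.1.2.1. Scheduled 4%. Cassovia agreement on 10.1: RVC < 35%. → 4%.
Line B: tissue paper → 10.2; coated → 10.2.1; in sheets → 10.2.1.2. Scheduled 3%. Lindmar agreement on 10.2.1.2: RVC ≥ 40% → 4% available; preference 4% not lower than 3% → no reduction. → 3%.
Line C: newsprint → 10.1; coated → 10.1.1; in sheets → 10.1.1.1. Scheduled 12%. Cassovia agreement on 10.1: RVC ≥ 35% → 9% available; preferential 9%. → 9%.
Line D: newsprint → 10.1; coated → 10.1.1; in rolls → 10.1.1.2. Scheduled 33%. anti-dumping (Maristan, 10.1.1): +38%; total 33% + 38% = 71%. → 71%.
Sum: 4% + 3% + 9% + 71% = 87%.

87%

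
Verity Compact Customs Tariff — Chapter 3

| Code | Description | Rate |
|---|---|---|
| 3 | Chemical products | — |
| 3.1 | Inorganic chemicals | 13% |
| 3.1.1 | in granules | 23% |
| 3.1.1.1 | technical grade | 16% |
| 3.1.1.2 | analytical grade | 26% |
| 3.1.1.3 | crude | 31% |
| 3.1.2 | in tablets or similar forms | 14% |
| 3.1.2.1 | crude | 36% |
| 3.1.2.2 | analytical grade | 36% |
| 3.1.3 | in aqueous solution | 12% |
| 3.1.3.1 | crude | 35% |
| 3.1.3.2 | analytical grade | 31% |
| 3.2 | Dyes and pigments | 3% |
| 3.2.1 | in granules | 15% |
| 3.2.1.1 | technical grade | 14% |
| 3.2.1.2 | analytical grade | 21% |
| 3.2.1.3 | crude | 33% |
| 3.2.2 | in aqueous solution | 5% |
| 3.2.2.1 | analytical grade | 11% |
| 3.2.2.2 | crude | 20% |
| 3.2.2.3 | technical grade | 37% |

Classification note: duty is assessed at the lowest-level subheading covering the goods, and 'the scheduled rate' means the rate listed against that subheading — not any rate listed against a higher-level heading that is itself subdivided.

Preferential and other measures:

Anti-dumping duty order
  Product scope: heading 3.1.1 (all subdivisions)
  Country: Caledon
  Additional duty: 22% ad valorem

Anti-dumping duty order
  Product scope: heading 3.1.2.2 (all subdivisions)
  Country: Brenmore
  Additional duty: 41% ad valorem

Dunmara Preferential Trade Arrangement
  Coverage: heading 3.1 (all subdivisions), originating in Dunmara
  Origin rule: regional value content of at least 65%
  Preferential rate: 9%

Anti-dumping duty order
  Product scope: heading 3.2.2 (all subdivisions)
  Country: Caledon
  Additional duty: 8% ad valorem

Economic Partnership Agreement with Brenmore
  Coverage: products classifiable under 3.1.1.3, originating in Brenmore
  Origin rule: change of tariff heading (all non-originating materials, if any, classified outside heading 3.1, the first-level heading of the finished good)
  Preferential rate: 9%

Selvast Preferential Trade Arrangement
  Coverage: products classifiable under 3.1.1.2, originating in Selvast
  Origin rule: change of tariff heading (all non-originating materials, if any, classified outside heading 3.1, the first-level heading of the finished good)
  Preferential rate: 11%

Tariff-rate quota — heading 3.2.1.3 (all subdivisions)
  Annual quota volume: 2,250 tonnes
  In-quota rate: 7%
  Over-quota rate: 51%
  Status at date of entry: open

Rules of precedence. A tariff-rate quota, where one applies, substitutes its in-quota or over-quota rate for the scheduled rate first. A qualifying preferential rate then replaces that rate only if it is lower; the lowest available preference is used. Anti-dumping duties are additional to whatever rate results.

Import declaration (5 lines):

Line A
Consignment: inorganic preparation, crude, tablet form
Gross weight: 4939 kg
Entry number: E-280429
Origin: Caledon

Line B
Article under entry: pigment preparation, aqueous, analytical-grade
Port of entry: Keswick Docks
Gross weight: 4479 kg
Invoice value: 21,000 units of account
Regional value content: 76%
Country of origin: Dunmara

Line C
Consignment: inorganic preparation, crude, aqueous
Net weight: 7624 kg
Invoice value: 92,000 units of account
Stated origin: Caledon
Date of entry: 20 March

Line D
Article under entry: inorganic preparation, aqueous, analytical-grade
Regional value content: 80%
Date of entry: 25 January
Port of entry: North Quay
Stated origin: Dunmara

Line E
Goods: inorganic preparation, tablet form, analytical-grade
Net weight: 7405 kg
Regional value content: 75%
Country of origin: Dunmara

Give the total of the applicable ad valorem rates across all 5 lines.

100%

Line A: inorganic → 3.1; tablet form → 3.1.2; crude → 3.1.2.1. Scheduled 36%. No special measure applies. → 36%.
Line B: pigment → 3.2; aqueous → 3.2.2; analytical-grade → 3.2.2.1. Scheduled 11%. Dunmara agreement on 3.1: 3.2.2.1 not covered. → 11%.
Line C: inorganic → 3.1; aqueous → 3.1.3; crude → 3.1.3.1. Scheduled 35%. No special measure applies. → 35%.
Line D: inorganic → 3.1; aqueous → 3.1.3; analytical-grade → 3.1.3.2. Scheduled 31%. Dunmara agreement on 3.1: RVC ≥ 65% → 9% available; preferential 9%. → 9%.
Line E: inorganic → 3.1; tablet form → 3.1.2; analytical-grade → 3.1.2.2. Scheduled 36%. Dunmara agreement on 3.1: RVC ≥ 65% → 9% available; preferential 9%. → 9%.
Sum: 36% + 11% + 35% + 9% + 9% = 100%.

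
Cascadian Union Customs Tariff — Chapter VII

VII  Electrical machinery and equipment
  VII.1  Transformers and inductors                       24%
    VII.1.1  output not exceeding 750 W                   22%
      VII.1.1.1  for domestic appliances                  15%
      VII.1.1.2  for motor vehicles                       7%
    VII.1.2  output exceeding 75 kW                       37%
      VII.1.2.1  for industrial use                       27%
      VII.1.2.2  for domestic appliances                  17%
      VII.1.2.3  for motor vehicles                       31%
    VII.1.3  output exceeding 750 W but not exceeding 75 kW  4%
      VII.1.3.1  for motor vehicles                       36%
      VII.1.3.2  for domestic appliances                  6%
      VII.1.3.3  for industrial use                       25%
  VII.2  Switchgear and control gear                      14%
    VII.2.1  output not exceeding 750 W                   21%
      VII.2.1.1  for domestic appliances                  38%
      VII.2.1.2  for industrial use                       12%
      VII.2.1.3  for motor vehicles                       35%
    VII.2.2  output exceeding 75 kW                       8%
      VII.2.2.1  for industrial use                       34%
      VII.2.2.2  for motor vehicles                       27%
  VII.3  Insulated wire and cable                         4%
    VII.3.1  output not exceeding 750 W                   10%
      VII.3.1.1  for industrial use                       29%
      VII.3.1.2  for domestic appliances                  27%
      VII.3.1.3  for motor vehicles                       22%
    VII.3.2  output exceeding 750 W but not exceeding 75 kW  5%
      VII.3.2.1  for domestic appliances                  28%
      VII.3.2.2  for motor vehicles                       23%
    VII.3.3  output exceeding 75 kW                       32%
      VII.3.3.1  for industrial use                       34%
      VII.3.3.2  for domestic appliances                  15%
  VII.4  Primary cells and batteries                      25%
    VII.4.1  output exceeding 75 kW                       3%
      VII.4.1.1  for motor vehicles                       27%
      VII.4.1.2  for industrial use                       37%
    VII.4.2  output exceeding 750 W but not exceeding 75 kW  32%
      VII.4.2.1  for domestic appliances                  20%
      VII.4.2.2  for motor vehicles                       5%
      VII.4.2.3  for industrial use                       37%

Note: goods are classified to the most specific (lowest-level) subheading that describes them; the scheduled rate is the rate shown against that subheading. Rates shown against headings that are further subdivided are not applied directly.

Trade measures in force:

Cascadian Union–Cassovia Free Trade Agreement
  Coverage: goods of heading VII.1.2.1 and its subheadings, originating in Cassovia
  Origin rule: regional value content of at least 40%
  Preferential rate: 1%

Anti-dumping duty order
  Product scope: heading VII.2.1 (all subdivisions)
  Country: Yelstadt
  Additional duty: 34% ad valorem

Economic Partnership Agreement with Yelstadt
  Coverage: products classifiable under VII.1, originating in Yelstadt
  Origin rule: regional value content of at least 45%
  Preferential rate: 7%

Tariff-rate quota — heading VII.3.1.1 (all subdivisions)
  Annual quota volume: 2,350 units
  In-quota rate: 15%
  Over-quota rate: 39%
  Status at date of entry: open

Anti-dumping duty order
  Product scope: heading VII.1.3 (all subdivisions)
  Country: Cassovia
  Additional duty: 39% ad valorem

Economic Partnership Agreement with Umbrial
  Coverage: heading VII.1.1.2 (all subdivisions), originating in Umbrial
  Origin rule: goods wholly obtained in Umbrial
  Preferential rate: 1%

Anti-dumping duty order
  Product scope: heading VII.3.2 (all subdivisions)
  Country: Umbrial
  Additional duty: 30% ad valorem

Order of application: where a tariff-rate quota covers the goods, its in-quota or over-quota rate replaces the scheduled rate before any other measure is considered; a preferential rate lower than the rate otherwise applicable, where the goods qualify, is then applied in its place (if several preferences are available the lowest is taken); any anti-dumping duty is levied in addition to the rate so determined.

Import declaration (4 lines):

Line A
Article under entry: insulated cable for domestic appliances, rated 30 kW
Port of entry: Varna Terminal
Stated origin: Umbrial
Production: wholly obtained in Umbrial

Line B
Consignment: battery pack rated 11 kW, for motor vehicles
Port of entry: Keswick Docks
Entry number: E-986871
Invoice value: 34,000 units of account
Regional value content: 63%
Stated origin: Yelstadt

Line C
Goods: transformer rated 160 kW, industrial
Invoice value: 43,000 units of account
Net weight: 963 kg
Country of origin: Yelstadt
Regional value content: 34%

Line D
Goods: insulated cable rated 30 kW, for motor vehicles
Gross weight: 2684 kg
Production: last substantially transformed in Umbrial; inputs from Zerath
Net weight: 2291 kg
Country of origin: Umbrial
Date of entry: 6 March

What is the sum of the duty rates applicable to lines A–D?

Line A: insulated cable → VII.3; rated 30 kW → VII.3.2; for domestic appliances → VII.3.2.1. Scheduled 28%. Umbrial agreement on VII.1.1.2: VII.3.2.1 not covered; anti-dumping (Umbrial, VII.3.2): +30%; total 28% + 30% = 58%. → 58%.
Line B: battery pack → VII.4; rated 11 kW → VII.4.2; for motor vehicles → VII.4.2.2. Scheduled 5%. Yelstadt agreement on VII.1: VII.4.2.2 not covered. → 5%.
Line C: transformer → VII.1; rated 160 kW → VII.1.2; industrial → VII.1.2.1. Scheduled 27%. Yelstadt agreement on VII.1: RVC < 45%. → 27%.
Line D: insulated cable → VII.3; rated 30 kW → VII.3.2; for motor vehicles → VII.3.2.2. Scheduled 23%. Umbrial agreement on VII.1.1.2: VII.3.2.2 not covered; anti-dumping (Umbrial, VII.3.2): +30%; total 23% + 30% = 53%. → 53%.
Sum: 58% + 5% + 27% + 53% = 143%.

143%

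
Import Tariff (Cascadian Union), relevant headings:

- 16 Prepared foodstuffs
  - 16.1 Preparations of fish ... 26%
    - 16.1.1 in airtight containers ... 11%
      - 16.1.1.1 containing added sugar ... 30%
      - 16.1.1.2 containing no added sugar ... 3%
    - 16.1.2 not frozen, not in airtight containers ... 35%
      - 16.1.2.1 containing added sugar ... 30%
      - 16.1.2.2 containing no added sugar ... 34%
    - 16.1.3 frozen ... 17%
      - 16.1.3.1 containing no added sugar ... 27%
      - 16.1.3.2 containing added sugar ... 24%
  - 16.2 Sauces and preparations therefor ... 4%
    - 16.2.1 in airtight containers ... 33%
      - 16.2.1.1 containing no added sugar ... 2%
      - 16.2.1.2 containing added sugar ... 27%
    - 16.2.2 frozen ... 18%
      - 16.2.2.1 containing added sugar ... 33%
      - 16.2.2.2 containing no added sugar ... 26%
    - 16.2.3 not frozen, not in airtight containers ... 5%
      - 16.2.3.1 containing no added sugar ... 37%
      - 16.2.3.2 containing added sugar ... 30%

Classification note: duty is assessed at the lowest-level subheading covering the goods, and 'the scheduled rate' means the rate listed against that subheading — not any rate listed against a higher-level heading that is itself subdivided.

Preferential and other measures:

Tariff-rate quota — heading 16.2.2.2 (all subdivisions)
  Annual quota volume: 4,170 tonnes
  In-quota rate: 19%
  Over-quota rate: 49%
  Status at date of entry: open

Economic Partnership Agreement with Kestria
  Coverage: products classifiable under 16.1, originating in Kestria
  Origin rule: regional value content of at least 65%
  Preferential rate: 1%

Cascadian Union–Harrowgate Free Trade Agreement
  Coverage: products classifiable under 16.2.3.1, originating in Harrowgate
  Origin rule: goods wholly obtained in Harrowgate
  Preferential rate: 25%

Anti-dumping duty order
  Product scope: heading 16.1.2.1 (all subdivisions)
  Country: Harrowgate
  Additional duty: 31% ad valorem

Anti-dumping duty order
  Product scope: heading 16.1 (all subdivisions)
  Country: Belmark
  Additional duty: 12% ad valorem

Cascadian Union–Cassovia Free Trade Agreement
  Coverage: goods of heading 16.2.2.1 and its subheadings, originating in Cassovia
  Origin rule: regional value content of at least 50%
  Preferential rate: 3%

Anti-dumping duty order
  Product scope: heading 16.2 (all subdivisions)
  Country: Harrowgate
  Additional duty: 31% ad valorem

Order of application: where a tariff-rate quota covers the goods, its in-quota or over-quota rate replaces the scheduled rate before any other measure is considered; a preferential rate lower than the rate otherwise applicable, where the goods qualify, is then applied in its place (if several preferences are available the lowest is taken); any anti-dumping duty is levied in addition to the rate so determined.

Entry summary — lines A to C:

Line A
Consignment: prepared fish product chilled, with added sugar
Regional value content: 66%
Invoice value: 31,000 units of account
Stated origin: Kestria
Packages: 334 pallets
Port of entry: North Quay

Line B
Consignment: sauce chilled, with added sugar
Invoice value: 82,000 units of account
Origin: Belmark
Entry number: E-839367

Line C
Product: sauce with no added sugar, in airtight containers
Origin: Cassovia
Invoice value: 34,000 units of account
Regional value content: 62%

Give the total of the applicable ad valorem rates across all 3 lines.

33%

Line A: prepared fish product → 16.1; chilled → 16.1.2; with added sugar → 16.1.2.1. Scheduled 30%. Kestria agreement on 16.1: RVC ≥ 65% → 1% available; preferential 1%. → 1%.
Line B: sauce → 16.2; chilled → 16.2.3; with added sugar → 16.2.3.2. Scheduled 30%. No special measure applies. → 30%.
Line C: sauce → 16.2; in airtight containers → 16.2.1; with no added sugar → 16.2.1.1. Scheduled 2%. Cassovia agreement on 16.2.2.1: 16.2.1.1 not covered. → 2%.
Sum: 1% + 30% + 2% = 33%.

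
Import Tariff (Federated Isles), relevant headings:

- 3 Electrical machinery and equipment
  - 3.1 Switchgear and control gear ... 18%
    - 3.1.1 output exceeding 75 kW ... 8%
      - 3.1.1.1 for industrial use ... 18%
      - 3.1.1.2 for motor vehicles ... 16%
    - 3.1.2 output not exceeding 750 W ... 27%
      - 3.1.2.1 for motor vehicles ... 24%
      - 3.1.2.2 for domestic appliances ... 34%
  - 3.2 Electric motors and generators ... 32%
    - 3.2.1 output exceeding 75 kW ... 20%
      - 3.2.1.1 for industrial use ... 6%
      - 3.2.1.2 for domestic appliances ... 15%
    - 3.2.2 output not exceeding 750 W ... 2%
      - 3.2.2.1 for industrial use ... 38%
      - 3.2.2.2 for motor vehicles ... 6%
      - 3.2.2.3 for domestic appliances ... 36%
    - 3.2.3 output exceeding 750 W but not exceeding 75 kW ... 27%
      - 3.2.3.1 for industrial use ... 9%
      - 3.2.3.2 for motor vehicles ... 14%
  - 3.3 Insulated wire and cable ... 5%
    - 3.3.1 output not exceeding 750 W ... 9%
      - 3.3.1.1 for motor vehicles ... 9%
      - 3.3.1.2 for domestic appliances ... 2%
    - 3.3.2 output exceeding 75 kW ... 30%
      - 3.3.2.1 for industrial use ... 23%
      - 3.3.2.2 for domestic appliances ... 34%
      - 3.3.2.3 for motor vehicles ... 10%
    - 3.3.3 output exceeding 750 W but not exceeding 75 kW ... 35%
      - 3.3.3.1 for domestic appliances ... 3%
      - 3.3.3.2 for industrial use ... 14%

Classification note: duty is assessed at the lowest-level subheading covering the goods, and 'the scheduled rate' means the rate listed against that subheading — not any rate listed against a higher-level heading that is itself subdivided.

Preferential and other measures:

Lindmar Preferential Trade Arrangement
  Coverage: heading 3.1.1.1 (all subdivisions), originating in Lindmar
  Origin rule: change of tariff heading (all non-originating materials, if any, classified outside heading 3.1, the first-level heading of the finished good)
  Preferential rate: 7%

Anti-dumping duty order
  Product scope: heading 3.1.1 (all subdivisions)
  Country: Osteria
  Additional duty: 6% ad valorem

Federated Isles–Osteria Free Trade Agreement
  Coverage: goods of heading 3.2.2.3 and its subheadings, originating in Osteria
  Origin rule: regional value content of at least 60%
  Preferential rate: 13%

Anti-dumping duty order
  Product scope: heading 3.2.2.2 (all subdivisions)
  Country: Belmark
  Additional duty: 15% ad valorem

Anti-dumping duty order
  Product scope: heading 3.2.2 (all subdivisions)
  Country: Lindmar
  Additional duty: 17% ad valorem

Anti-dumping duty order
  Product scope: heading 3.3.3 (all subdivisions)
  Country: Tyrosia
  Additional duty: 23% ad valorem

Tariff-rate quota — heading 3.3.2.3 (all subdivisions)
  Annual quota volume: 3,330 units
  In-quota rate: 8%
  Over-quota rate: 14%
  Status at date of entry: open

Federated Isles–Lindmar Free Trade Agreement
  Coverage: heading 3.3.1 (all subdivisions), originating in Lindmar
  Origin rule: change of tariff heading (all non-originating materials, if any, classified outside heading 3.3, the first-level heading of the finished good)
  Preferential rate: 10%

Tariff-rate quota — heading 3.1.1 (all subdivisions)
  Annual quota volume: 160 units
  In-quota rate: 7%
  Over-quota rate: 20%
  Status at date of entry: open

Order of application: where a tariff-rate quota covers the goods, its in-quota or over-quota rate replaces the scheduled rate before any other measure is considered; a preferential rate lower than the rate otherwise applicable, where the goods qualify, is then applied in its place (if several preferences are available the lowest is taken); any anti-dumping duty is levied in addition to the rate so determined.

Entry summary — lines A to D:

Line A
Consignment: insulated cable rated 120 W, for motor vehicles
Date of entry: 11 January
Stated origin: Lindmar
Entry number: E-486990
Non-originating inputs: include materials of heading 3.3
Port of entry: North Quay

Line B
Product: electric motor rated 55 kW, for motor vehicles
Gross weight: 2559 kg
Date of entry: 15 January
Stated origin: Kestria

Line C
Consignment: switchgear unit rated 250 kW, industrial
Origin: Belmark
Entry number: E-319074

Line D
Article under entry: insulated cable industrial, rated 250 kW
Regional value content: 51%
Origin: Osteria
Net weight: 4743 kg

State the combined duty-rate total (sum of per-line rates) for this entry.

53%

Line A: insulated cable → 3.3; rated 120 W → 3.3.1; for motor vehicles → 3.3.1.1. Scheduled 9%. Lindmar agreement on 3.1.1.1: 3.3.1.1 not covered; Lindmar agreement on 3.3.1: CTH not met. → 9%.
Line B: electric motor → 3.2; rated 55 kW → 3.2.3; for motor vehicles → 3.2.3.2. Scheduled 14%. No special measure applies. → 14%.
Line C: switchgear unit → 3.1; rated 250 kW → 3.1.1; industrial → 3.1.1.1. Scheduled 18%. quota on 3.1.1 open → in-quota 7%. → 7%.
Line D: insulated cable → 3.3; rated 250 kW → 3.3.2; industrial → 3.3.2.1. Scheduled 23%. Osteria agreement on 3.2.2.3: 3.3.2.1 not covered. → 23%.
Sum: 9% + 14% + 7% + 23% = 53%.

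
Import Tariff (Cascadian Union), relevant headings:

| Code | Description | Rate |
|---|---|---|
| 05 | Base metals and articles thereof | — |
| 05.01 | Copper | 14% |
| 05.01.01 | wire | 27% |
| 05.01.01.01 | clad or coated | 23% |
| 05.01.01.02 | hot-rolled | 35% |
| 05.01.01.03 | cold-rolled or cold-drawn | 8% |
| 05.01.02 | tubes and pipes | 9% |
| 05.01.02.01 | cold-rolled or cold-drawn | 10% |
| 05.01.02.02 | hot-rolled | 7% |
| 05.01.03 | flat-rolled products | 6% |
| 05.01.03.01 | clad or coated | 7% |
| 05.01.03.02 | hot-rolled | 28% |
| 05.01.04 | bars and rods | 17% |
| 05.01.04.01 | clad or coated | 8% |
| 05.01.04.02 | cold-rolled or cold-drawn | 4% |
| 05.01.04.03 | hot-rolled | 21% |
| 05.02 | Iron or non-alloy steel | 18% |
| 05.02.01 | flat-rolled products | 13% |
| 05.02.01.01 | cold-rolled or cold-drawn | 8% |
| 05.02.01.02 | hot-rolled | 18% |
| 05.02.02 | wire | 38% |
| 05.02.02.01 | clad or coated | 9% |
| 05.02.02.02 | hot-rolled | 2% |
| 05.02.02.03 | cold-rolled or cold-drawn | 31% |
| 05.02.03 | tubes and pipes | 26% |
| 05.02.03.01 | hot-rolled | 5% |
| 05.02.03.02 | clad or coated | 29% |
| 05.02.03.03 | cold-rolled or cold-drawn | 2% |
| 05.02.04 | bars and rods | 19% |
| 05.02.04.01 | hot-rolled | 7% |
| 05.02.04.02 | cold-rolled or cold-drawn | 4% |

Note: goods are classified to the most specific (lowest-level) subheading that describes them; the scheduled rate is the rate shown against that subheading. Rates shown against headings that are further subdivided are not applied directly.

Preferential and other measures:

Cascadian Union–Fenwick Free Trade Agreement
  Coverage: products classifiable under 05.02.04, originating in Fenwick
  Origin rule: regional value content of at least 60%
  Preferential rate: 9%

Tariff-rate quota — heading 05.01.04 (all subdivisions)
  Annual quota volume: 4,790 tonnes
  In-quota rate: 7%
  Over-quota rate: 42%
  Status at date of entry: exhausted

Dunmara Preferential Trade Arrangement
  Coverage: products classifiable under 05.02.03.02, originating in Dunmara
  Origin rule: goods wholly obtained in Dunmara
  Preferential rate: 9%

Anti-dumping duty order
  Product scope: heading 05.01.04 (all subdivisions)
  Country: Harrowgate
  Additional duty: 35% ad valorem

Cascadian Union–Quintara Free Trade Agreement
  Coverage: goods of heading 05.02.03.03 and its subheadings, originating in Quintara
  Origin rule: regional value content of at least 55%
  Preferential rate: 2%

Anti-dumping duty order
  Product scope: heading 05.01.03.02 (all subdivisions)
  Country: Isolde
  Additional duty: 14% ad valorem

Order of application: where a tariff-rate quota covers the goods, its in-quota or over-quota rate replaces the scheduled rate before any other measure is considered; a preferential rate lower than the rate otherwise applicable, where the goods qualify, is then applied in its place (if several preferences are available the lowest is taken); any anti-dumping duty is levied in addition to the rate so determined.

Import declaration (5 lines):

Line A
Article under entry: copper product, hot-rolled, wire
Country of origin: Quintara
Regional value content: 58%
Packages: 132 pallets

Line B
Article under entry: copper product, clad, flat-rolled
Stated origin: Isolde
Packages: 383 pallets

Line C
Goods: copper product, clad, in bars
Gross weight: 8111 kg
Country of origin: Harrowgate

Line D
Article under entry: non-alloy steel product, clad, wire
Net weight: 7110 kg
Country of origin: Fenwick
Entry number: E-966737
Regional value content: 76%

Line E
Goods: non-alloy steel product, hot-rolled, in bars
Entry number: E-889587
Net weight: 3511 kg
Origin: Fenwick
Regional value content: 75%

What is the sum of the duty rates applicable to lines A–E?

Line A: copper → 05.01; wire → 05.01.01; hot-rolled → 05.01.01.02. Scheduled 35%. Quintara agreement on 05.02.03.03: 05.01.01.02 not covered. → 35%.
Line B: copper → 05.01; flat-rolled → 05.01.03; clad → 05.01.03.01. Scheduled 7%. No special measure applies. → 7%.
Line C: copper → 05.01; in bars → 05.01.04; clad → 05.01.04.01. Scheduled 8%. quota on 05.01.04 exhausted → over-quota 42%; anti-dumping (Harrowgate, 05.01.04): +35%; total 42% + 35% = 77%. → 77%.
Line D: non-alloy steel → 05.02; wire → 05.02.02; clad → 05.02.02.01. Scheduled 9%. Fenwick agreement on 05.02.04: 05.02.02.01 not covered. → 9%.
Line E: non-alloy steel → 05.02; in bars → 05.02.04; hot-rolled → 05.02.04.01. Scheduled 7%. Fenwick agreement on 05.02.04: RVC ≥ 60% → 9% available; preference 9% not lower than 7% → no reduction. → 7%.
Sum: 35% + 7% + 77% + 9% + 7% = 135%.

135%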